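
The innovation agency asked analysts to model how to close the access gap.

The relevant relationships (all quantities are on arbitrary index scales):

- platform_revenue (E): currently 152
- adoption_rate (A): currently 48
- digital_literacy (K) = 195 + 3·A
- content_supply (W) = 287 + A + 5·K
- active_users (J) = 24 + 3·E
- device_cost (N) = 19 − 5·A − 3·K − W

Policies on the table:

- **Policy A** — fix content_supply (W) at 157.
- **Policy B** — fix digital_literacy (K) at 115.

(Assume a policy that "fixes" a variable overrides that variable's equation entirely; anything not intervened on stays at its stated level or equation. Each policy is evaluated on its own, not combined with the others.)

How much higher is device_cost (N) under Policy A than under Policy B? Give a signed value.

Policy A (W := 157):
  A = 48
  K = 195 + 3·48 = 339
  W = 157
  N = 19 − 5·48 − 3·339 − 157 = -1395
Policy B (K := 115):
  A = 48
  K = 115
  W = 287 + 48 + 5·115 = 910
  N = 19 − 5·48 − 3·115 − 910 = -1476
N: -1395 − (-1476) = 81

81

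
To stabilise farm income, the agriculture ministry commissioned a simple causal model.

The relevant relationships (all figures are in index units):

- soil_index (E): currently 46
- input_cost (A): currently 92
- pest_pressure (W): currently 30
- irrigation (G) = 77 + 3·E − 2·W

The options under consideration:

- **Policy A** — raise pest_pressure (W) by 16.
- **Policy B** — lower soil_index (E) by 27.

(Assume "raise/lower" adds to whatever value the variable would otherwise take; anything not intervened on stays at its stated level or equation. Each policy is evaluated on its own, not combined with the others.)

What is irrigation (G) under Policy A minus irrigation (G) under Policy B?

Policy A (W + 16):
  E = 46
  W = 30 + 16 = 46
  G = 77 + 3·46 − 2·46 = 123
Policy B (E − 27):
  E = 46 − 27 = 19
  W = 30
  G = 77 + 3·19 − 2·30 = 74
G: 123 − 74 = 49

49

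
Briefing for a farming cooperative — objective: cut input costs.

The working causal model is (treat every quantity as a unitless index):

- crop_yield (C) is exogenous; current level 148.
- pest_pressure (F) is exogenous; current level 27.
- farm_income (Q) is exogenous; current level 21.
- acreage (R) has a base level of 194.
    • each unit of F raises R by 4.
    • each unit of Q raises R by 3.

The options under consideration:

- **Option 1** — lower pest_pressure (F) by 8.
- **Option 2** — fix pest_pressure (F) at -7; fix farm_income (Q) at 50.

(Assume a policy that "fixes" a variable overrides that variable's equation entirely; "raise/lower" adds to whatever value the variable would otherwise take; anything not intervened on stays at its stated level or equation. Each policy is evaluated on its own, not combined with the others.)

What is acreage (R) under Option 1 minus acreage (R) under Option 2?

17

Option 1 (F − 8):
  F = 27 − 8 = 19
  Q = 21
  R = 194 + 4·19 + 3·21 = 333
Option 2 (F := -7, Q := 50):
  F = -7
  Q = 50
  R = 194 + 4·(-7) + 3·50 = 316
R: 333 − 316 = 17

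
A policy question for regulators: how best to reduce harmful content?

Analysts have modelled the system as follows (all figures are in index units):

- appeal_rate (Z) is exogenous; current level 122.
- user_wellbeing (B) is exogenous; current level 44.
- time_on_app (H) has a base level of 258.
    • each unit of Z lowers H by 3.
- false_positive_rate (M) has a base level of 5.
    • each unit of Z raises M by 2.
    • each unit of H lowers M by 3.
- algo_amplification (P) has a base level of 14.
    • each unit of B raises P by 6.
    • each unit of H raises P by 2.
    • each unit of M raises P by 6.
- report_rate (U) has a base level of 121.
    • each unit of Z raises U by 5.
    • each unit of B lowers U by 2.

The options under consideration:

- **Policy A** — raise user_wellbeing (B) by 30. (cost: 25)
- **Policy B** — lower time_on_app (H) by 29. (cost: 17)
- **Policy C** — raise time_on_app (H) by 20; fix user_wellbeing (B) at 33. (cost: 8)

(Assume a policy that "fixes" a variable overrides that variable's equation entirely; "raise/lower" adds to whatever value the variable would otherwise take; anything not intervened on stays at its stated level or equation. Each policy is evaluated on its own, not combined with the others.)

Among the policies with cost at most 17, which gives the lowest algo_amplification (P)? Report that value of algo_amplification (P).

3114

Policy B (H − 29):
  Z = 122
  B = 44
  H = 258 − 3·122 (−29 from intervention) = -137
  M = 5 + 2·122 − 3·(-137) = 660
  P = 14 + 6·44 + 2·(-137) + 6·660 = 3964
Policy C (H + 20, B := 33):
  Z = 122
  B = 33
  H = 258 − 3·122 (+20 from intervention) = -88
  M = 5 + 2·122 − 3·(-88) = 513
  P = 14 + 6·33 + 2·(-88) + 6·513 = 3114
Comparing — Policy B: P=3964, Policy C: P=3114. Lowest is 3114 (Policy C).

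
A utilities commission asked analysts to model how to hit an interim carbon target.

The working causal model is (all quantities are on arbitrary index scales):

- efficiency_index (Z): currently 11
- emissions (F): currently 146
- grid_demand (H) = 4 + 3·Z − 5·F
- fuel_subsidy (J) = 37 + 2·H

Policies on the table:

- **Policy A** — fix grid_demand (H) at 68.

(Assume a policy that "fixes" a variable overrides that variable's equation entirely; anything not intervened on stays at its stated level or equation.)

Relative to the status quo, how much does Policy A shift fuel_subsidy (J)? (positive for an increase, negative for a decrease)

Baseline:
  Z = 11
  F = 146
  H = 4 + 3·11 − 5·146 = -693
  J = 37 + 2·(-693) = -1349
Policy A (H := 68):
  Z = 11
  F = 146
  H = 68
  J = 37 + 2·68 = 173
Change in J: 173 − (-1349) = 1522

1522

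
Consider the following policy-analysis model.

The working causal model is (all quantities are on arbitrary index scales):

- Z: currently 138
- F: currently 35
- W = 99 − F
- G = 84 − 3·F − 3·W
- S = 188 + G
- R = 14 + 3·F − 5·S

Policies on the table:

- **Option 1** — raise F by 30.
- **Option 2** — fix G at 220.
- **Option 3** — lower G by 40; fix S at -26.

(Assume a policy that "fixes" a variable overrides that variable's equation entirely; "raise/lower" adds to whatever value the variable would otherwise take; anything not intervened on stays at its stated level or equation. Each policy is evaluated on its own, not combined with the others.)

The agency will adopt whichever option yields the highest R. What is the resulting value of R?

334

Option 1 (F + 30):
  F = 35 + 30 = 65
  W = 99 − 65 = 34
  G = 84 − 3·65 − 3·34 = -213
  S = 188 + (-213) = -25
  R = 14 + 3·65 − 5·(-25) = 334
Option 2 (G := 220):
  F = 35
  W = 99 − 35 = 64
  G = 220
  S = 188 + 220 = 408
  R = 14 + 3·35 − 5·408 = -1921
Option 3 (G − 40, S := -26):
  F = 35
  W = 99 − 35 = 64
  G = 84 − 3·35 − 3·64 (−40 from intervention) = -253
  S = -26
  R = 14 + 3·35 − 5·(-26) = 249
Comparing — Option 1: R=334, Option 2: R=-1921, Option 3: R=249. Highest is 334 (Option 1).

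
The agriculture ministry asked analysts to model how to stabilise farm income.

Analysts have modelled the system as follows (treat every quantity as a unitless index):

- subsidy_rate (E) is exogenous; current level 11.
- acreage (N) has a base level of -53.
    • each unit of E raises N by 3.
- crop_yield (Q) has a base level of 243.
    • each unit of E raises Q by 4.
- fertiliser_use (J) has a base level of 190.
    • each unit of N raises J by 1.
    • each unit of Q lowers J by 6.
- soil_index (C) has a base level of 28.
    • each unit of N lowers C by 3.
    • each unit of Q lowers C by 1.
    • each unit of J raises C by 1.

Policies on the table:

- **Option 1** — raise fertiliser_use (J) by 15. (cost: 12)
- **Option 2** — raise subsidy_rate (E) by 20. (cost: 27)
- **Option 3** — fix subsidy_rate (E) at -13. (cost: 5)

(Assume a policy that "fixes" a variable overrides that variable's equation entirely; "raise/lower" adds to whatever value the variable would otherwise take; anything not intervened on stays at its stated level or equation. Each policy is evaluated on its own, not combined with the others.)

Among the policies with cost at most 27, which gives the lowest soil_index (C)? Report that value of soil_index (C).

Option 1 (J + 15):
  E = 11
  N = -53 + 3·11 = -20
  Q = 243 + 4·11 = 287
  J = 190 + (-20) − 6·287 (+15 from intervention) = -1537
  C = 28 − 3·(-20) − 287 + (-1537) = -1736
Option 2 (E + 20):
  E = 11 + 20 = 31
  N = -53 + 3·31 = 40
  Q = 243 + 4·31 = 367
  J = 190 + 40 − 6·367 = -1972
  C = 28 − 3·40 − 367 + (-1972) = -2431
Option 3 (E := -13):
  E = -13
  N = -53 + 3·(-13) = -92
  Q = 243 + 4·(-13) = 191
  J = 190 + (-92) − 6·191 = -1048
  C = 28 − 3·(-92) − 191 + (-1048) = -935
Comparing — Option 1: C=-1736, Option 2: C=-2431, Option 3: C=-935. Lowest is -2431 (Option 2).

-2431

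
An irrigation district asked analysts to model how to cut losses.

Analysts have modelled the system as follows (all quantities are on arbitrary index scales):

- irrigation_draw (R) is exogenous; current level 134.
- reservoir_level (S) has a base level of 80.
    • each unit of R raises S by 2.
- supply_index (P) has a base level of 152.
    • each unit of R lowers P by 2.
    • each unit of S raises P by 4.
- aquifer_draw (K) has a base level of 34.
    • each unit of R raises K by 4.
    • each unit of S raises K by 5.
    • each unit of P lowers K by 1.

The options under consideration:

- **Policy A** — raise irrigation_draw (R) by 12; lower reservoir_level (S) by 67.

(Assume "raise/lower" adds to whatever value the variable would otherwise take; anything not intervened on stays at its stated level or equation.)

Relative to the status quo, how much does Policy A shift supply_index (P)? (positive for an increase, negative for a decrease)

-196

Baseline:
  R = 134
  S = 80 + 2·134 = 348
  P = 152 − 2·134 + 4·348 = 1276
Policy A (R + 12, S − 67):
  R = 134 + 12 = 146
  S = 80 + 2·146 (−67 from intervention) = 305
  P = 152 − 2·146 + 4·305 = 1080
Change in P: 1080 − 1276 = -196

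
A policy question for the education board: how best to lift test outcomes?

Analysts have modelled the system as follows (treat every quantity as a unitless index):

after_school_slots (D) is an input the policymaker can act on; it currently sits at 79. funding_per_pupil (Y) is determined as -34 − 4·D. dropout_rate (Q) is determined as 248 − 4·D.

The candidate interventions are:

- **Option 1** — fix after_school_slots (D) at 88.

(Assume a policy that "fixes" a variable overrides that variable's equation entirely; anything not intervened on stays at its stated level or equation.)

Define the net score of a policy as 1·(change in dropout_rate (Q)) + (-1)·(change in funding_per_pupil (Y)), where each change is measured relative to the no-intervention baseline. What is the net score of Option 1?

Baseline:
  D = 79
  Y = -34 − 4·79 = -350
  Q = 248 − 4·79 = -68
Option 1 (D := 88):
  D = 88
  Y = -34 − 4·88 = -386
  Q = 248 − 4·88 = -104
ΔQ = -104 − (-68) = -36; ΔY = -386 − (-350) = -36
Score = 1·(-36) + (-1)·(-36) = 0

0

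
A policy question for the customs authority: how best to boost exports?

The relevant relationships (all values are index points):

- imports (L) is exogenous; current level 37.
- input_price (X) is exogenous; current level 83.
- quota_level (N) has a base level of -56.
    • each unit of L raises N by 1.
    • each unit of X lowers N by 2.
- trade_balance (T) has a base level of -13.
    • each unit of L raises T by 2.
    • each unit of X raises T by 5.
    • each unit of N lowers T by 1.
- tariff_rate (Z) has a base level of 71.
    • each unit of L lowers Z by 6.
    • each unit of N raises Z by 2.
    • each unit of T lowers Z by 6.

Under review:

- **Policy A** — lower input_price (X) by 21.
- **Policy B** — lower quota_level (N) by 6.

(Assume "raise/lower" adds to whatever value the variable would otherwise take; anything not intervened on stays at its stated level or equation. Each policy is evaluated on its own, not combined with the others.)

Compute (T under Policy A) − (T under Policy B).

-153

Policy A (X − 21):
  L = 37
  X = 83 − 21 = 62
  N = -56 + 37 − 2·62 = -143
  T = -13 + 2·37 + 5·62 − (-143) = 514
Policy B (N − 6):
  L = 37
  X = 83
  N = -56 + 37 − 2·83 (−6 from intervention) = -191
  T = -13 + 2·37 + 5·83 − (-191) = 667
T: 514 − 667 = -153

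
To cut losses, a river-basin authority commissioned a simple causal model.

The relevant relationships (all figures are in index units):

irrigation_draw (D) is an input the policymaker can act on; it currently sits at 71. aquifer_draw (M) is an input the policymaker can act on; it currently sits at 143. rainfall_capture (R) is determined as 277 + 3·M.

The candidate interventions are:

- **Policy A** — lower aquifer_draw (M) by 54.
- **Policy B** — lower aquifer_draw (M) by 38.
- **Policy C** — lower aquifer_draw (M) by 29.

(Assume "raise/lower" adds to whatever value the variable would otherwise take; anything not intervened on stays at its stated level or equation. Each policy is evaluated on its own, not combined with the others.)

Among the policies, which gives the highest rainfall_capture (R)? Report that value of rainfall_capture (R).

Policy A (M − 54):
  M = 143 − 54 = 89
  R = 277 + 3·89 = 544
Policy B (M − 38):
  M = 143 − 38 = 105
  R = 277 + 3·105 = 592
Policy C (M − 29):
  M = 143 − 29 = 114
  R = 277 + 3·114 = 619
Comparing — Policy A: R=544, Policy B: R=592, Policy C: R=619. Highest is 619 (Policy C).

619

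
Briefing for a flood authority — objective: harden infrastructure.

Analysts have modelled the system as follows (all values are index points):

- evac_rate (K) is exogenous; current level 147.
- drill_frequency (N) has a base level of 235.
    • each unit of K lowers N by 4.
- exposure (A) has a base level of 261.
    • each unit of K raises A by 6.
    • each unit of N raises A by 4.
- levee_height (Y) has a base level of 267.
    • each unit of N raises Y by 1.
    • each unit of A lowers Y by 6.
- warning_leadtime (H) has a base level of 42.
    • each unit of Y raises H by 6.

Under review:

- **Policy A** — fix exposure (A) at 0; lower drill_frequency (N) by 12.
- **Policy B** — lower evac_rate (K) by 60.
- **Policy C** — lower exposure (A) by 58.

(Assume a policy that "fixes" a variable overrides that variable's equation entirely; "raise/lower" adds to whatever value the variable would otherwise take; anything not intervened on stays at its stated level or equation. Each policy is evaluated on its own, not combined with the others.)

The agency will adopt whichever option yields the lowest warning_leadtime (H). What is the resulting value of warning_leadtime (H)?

-10950

Policy A (A := 0, N − 12):
  K = 147
  N = 235 − 4·147 (−12 from intervention) = -365
  A = 0
  Y = 267 + (-365) − 6·0 = -98
  H = 42 + 6·(-98) = -546
Policy B (K − 60):
  K = 147 − 60 = 87
  N = 235 − 4·87 = -113
  A = 261 + 6·87 + 4·(-113) = 331
  Y = 267 + (-113) − 6·331 = -1832
  H = 42 + 6·(-1832) = -10950
Policy C (A − 58):
  K = 147
  N = 235 − 4·147 = -353
  A = 261 + 6·147 + 4·(-353) (−58 from intervention) = -327
  Y = 267 + (-353) − 6·(-327) = 1876
  H = 42 + 6·1876 = 11298
Comparing — Policy A: H=-546, Policy B: H=-10950, Policy C: H=11298. Lowest is -10950 (Policy B).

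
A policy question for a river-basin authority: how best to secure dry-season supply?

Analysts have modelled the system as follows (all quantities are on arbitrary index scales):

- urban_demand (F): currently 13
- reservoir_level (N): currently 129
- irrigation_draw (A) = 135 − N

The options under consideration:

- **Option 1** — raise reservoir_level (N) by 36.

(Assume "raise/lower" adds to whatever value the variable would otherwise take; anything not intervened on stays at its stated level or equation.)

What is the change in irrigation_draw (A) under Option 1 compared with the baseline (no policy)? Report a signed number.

Baseline:
  N = 129
  A = 135 − 129 = 6
Option 1 (N + 36):
  N = 129 + 36 = 165
  A = 135 − 165 = -30
Change in A: -30 − 6 = -36

-36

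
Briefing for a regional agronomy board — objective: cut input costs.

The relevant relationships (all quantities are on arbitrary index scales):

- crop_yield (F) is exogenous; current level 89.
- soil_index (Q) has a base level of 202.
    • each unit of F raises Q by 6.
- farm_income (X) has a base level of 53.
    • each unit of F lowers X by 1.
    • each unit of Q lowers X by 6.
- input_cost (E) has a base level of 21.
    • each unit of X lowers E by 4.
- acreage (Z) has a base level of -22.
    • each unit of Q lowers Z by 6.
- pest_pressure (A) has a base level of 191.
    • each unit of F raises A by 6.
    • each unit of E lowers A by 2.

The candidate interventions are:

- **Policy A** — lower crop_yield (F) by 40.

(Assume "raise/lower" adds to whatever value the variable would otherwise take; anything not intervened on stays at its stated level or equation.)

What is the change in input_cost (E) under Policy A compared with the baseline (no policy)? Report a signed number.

Baseline:
  F = 89
  Q = 202 + 6·89 = 736
  X = 53 − 89 − 6·736 = -4452
  E = 21 − 4·(-4452) = 17829
Policy A (F − 40):
  F = 89 − 40 = 49
  Q = 202 + 6·49 = 496
  X = 53 − 49 − 6·496 = -2972
  E = 21 − 4·(-2972) = 11909
Change in E: 11909 − 17829 = -5920

-5920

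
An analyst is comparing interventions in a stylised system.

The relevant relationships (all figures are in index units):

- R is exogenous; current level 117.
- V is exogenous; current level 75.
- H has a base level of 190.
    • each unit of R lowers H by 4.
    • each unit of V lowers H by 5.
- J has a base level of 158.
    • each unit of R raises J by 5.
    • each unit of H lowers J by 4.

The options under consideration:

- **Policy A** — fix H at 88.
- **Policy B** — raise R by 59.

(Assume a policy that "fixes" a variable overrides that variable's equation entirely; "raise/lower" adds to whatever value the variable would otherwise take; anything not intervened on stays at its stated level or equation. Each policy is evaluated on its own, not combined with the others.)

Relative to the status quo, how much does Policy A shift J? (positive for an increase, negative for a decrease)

Baseline:
  R = 117
  V = 75
  H = 190 − 4·117 − 5·75 = -653
  J = 158 + 5·117 − 4·(-653) = 3355
Policy A (H := 88):
  R = 117
  V = 75
  H = 88
  J = 158 + 5·117 − 4·88 = 391
Change in J: 391 − 3355 = -2964

-2964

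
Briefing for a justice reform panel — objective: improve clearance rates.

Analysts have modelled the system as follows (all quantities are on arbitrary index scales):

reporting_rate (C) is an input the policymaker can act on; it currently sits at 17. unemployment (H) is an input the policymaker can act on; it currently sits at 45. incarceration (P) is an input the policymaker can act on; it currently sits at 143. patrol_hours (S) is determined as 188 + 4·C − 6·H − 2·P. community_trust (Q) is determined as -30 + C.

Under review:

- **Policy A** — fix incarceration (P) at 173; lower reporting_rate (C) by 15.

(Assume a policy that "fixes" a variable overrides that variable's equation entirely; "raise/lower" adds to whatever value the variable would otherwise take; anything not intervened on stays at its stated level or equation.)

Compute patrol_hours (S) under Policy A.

Policy A (P := 173, C − 15):
  C = 17 − 15 = 2
  H = 45
  P = 173
  S = 188 + 4·2 − 6·45 − 2·173 = -420

-420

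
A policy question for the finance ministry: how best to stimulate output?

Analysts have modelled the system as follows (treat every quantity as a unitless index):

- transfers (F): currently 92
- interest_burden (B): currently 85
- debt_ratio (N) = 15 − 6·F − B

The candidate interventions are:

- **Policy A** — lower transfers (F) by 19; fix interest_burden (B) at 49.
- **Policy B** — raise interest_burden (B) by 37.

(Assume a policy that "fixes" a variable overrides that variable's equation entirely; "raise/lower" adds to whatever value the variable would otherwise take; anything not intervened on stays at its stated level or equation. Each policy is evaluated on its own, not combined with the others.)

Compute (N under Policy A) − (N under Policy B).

187

Policy A (F − 19, B := 49):
  F = 92 − 19 = 73
  B = 49
  N = 15 − 6·73 − 49 = -472
Policy B (B + 37):
  F = 92
  B = 85 + 37 = 122
  N = 15 − 6·92 − 122 = -659
N: -472 − (-659) = 187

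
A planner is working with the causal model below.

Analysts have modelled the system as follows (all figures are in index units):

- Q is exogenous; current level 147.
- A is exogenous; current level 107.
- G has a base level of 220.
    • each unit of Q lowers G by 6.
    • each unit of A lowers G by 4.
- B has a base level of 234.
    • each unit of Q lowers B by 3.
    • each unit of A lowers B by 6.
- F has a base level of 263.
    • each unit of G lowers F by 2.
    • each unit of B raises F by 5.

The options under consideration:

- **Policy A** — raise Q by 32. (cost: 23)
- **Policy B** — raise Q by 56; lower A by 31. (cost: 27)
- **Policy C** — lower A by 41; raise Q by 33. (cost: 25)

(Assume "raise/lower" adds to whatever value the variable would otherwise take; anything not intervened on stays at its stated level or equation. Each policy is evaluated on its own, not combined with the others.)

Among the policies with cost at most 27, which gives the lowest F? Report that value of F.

-1898

Policy A (Q + 32):
  Q = 147 + 32 = 179
  A = 107
  G = 220 − 6·179 − 4·107 = -1282
  B = 234 − 3·179 − 6·107 = -945
  F = 263 − 2·(-1282) + 5·(-945) = -1898
Policy B (Q + 56, A − 31):
  Q = 147 + 56 = 203
  A = 107 − 31 = 76
  G = 220 − 6·203 − 4·76 = -1302
  B = 234 − 3·203 − 6·76 = -831
  F = 263 − 2·(-1302) + 5·(-831) = -1288
Policy C (A − 41, Q + 33):
  Q = 147 + 33 = 180
  A = 107 − 41 = 66
  G = 220 − 6·180 − 4·66 = -1124
  B = 234 − 3·180 − 6·66 = -702
  F = 263 − 2·(-1124) + 5·(-702) = -999
Comparing — Policy A: F=-1898, Policy B: F=-1288, Policy C: F=-999. Lowest is -1898 (Policy A).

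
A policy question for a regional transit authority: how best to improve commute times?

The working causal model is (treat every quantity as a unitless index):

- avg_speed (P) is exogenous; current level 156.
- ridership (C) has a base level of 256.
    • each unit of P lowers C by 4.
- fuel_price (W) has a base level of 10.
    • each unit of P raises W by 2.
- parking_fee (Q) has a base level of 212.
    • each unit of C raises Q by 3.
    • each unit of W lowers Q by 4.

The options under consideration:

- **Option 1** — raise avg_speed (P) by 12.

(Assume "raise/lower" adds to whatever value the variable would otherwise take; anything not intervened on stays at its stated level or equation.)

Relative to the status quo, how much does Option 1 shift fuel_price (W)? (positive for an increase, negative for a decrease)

Baseline:
  P = 156
  W = 10 + 2·156 = 322
Option 1 (P + 12):
  P = 156 + 12 = 168
  W = 10 + 2·168 = 346
Change in W: 346 − 322 = 24

24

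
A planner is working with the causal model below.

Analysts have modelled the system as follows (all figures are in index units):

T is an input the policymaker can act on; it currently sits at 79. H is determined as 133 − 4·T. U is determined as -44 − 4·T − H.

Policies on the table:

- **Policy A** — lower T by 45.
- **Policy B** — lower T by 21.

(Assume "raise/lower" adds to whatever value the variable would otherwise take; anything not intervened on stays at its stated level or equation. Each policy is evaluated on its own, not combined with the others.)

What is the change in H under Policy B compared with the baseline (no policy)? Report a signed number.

84

Baseline:
  T = 79
  H = 133 − 4·79 = -183
Policy B (T − 21):
  T = 79 − 21 = 58
  H = 133 − 4·58 = -99
Change in H: -99 − (-183) = 84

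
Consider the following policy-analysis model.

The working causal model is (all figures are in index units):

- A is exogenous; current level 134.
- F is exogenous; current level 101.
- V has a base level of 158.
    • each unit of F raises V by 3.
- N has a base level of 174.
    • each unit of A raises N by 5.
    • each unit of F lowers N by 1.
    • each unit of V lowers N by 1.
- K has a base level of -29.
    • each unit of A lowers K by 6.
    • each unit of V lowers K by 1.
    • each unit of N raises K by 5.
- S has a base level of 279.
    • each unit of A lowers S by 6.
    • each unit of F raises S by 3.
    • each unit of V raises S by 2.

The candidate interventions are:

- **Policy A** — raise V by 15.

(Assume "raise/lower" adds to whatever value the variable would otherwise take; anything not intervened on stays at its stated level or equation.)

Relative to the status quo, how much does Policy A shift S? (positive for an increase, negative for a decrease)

Baseline:
  A = 134
  F = 101
  V = 158 + 3·101 = 461
  S = 279 − 6·134 + 3·101 + 2·461 = 700
Policy A (V + 15):
  A = 134
  F = 101
  V = 158 + 3·101 (+15 from intervention) = 476
  S = 279 − 6·134 + 3·101 + 2·476 = 730
Change in S: 730 − 700 = 30

30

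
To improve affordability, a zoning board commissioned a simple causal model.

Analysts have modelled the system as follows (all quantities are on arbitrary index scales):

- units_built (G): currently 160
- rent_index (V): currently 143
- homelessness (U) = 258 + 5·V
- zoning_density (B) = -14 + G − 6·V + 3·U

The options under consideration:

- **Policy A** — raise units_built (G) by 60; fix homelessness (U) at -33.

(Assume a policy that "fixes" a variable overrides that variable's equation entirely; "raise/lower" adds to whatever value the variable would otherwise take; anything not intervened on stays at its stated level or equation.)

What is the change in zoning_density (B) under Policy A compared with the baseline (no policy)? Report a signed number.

Baseline:
  G = 160
  V = 143
  U = 258 + 5·143 = 973
  B = -14 + 160 − 6·143 + 3·973 = 2207
Policy A (G + 60, U := -33):
  G = 160 + 60 = 220
  V = 143
  U = -33
  B = -14 + 220 − 6·143 + 3·(-33) = -751
Change in B: -751 − 2207 = -2958

-2958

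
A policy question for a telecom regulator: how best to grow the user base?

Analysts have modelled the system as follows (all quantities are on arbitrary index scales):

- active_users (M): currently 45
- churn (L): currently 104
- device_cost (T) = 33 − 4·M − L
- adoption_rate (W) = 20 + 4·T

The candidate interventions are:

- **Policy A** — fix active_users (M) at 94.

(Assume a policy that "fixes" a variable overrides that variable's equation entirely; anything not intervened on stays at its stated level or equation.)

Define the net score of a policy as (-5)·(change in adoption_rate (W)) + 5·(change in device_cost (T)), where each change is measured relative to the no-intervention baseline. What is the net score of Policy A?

Baseline:
  M = 45
  L = 104
  T = 33 − 4·45 − 104 = -251
  W = 20 + 4·(-251) = -984
Policy A (M := 94):
  M = 94
  L = 104
  T = 33 − 4·94 − 104 = -447
  W = 20 + 4·(-447) = -1768
ΔW = -1768 − (-984) = -784; ΔT = -447 − (-251) = -196
Score = (-5)·(-784) + 5·(-196) = 2940

2940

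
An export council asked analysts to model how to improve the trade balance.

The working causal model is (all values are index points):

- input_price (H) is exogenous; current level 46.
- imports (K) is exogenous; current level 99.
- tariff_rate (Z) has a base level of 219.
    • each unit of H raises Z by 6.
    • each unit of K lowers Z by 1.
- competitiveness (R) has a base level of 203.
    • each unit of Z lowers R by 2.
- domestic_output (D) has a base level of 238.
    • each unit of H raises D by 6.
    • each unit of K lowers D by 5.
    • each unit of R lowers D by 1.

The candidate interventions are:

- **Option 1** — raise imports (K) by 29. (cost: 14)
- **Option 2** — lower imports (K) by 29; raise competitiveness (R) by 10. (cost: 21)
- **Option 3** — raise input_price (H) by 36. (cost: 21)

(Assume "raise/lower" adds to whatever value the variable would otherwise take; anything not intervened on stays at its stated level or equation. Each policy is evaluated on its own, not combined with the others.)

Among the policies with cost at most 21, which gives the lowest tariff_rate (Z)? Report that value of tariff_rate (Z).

367

Option 1 (K + 29):
  H = 46
  K = 99 + 29 = 128
  Z = 219 + 6·46 − 128 = 367
Option 2 (K − 29, R + 10):
  H = 46
  K = 99 − 29 = 70
  Z = 219 + 6·46 − 70 = 425
Option 3 (H + 36):
  H = 46 + 36 = 82
  K = 99
  Z = 219 + 6·82 − 99 = 612
Comparing — Option 1: Z=367, Option 2: Z=425, Option 3: Z=612. Lowest is 367 (Option 1).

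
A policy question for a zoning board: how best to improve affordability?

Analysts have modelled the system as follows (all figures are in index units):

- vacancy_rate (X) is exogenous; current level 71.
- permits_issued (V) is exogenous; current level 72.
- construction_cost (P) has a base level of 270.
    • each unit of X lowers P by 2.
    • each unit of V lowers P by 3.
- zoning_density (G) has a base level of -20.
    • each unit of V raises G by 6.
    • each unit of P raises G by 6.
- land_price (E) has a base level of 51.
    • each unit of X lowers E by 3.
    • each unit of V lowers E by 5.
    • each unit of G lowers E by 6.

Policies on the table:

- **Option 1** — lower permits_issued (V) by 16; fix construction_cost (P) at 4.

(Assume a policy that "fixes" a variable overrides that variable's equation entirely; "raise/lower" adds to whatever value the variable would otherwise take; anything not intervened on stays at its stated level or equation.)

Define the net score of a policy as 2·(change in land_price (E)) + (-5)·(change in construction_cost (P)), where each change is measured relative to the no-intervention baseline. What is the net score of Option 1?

Baseline:
  X = 71
  V = 72
  P = 270 − 2·71 − 3·72 = -88
  G = -20 + 6·72 + 6·(-88) = -116
  E = 51 − 3·71 − 5·72 − 6·(-116) = 174
Option 1 (V − 16, P := 4):
  X = 71
  V = 72 − 16 = 56
  P = 4
  G = -20 + 6·56 + 6·4 = 340
  E = 51 − 3·71 − 5·56 − 6·340 = -2482
ΔE = -2482 − 174 = -2656; ΔP = 4 − (-88) = 92
Score = 2·(-2656) + (-5)·92 = -5772

-5772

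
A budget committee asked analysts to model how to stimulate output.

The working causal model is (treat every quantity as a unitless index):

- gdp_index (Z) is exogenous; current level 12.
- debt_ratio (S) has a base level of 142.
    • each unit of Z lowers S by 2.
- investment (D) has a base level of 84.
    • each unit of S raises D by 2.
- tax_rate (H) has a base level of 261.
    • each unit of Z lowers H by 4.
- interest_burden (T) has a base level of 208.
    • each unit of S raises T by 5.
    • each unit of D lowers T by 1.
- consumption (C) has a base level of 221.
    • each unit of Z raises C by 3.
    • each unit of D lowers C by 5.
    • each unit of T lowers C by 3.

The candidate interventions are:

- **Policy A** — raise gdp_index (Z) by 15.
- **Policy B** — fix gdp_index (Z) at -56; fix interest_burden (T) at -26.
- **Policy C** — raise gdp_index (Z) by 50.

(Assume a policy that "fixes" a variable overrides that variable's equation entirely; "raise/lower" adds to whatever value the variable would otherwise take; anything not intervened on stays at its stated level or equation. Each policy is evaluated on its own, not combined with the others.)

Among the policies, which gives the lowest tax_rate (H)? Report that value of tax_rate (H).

Policy A (Z + 15):
  Z = 12 + 15 = 27
  H = 261 − 4·27 = 153
Policy B (Z := -56, T := -26):
  Z = -56
  H = 261 − 4·(-56) = 485
Policy C (Z + 50):
  Z = 12 + 50 = 62
  H = 261 − 4·62 = 13
Comparing — Policy A: H=153, Policy B: H=485, Policy C: H=13. Lowest is 13 (Policy C).

13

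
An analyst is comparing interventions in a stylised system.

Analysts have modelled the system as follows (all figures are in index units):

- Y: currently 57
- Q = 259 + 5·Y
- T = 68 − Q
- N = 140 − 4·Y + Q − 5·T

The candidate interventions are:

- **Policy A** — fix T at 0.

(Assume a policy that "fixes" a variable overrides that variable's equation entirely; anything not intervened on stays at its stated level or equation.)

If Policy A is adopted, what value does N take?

Policy A (T := 0):
  Y = 57
  Q = 259 + 5·57 = 544
  T = 0
  N = 140 − 4·57 + 544 − 5·0 = 456

456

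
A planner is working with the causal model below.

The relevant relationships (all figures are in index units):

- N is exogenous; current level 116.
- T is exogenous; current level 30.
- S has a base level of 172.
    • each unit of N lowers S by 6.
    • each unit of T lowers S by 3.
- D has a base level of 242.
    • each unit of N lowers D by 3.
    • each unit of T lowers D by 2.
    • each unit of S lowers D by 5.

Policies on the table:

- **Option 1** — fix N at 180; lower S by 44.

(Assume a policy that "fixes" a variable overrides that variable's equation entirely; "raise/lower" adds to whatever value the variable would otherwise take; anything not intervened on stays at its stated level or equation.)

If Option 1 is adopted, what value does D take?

Option 1 (N := 180, S − 44):
  N = 180
  T = 30
  S = 172 − 6·180 − 3·30 (−44 from intervention) = -1042
  D = 242 − 3·180 − 2·30 − 5·(-1042) = 4852

4852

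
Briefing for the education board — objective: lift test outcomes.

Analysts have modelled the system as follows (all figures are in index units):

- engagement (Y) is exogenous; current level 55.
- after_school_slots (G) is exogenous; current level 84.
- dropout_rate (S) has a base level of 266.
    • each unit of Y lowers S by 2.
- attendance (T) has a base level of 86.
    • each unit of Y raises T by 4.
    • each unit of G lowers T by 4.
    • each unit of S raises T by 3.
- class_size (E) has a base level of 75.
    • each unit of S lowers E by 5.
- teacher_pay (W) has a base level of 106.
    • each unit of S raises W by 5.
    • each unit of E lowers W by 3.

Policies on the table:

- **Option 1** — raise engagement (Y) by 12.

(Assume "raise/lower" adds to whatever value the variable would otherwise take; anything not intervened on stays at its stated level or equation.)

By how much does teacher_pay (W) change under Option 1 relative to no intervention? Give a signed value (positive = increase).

-480

Baseline:
  Y = 55
  S = 266 − 2·55 = 156
  E = 75 − 5·156 = -705
  W = 106 + 5·156 − 3·(-705) = 3001
Option 1 (Y + 12):
  Y = 55 + 12 = 67
  S = 266 − 2·67 = 132
  E = 75 − 5·132 = -585
  W = 106 + 5·132 − 3·(-585) = 2521
Change in W: 2521 − 3001 = -480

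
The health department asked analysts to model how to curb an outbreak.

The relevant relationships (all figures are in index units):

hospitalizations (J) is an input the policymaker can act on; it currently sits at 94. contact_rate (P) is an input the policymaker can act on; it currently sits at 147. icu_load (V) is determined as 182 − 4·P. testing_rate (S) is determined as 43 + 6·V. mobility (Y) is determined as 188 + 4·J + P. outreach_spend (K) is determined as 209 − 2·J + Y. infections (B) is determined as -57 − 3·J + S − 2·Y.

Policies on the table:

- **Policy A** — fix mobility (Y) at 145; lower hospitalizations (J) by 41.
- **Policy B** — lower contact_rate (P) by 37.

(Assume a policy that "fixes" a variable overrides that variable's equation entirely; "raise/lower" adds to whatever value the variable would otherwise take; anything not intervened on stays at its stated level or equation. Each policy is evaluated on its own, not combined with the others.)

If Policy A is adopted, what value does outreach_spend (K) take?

Policy A (Y := 145, J − 41):
  J = 94 − 41 = 53
  P = 147
  Y = 145
  K = 209 − 2·53 + 145 = 248

248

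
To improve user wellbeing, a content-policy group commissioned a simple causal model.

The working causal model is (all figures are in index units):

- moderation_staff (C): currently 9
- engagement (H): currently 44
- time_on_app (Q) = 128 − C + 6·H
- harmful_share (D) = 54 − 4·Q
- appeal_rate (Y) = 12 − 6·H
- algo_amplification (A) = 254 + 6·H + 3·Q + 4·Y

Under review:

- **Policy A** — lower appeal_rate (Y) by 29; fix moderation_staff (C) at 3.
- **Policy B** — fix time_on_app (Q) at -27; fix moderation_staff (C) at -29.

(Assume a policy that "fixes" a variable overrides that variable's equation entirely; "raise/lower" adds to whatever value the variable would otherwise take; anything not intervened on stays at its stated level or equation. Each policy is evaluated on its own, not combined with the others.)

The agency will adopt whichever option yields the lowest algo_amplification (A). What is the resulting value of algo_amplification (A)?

Policy A (Y − 29, C := 3):
  C = 3
  H = 44
  Q = 128 − 3 + 6·44 = 389
  Y = 12 − 6·44 (−29 from intervention) = -281
  A = 254 + 6·44 + 3·389 + 4·(-281) = 561
Policy B (Q := -27, C := -29):
  C = -29
  H = 44
  Q = -27
  Y = 12 − 6·44 = -252
  A = 254 + 6·44 + 3·(-27) + 4·(-252) = -571
Comparing — Policy A: A=561, Policy B: A=-571. Lowest is -571 (Policy B).

-571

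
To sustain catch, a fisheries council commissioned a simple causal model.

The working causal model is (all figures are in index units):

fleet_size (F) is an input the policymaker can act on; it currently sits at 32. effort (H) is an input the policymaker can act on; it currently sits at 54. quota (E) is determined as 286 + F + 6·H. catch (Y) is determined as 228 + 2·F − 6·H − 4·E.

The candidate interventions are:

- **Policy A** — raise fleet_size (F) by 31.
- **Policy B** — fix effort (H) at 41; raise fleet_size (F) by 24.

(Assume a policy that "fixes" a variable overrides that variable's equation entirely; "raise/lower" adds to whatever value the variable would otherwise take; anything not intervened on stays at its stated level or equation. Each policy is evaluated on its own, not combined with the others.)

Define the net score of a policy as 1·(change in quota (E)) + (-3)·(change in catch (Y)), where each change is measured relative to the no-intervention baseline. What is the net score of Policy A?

Baseline:
  F = 32
  H = 54
  E = 286 + 32 + 6·54 = 642
  Y = 228 + 2·32 − 6·54 − 4·642 = -2600
Policy A (F + 31):
  F = 32 + 31 = 63
  H = 54
  E = 286 + 63 + 6·54 = 673
  Y = 228 + 2·63 − 6·54 − 4·673 = -2662
ΔE = 673 − 642 = 31; ΔY = -2662 − (-2600) = -62
Score = 1·31 + (-3)·(-62) = 217

217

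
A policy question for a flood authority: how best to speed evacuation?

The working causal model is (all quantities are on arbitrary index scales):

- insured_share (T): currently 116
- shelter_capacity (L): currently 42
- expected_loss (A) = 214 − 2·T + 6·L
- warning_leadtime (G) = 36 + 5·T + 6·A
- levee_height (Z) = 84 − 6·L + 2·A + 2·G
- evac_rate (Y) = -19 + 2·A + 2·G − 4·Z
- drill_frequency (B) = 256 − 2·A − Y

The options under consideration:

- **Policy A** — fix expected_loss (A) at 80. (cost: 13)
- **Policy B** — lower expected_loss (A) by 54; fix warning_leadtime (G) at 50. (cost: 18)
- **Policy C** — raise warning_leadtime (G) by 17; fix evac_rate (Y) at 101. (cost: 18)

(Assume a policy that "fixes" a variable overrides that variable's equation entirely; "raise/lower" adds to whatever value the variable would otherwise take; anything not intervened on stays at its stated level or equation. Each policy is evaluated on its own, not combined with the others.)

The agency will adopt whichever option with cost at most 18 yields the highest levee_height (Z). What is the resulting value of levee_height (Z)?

4374

Policy A (A := 80):
  T = 116
  L = 42
  A = 80
  G = 36 + 5·116 + 6·80 = 1096
  Z = 84 − 6·42 + 2·80 + 2·1096 = 2184
Policy B (A − 54, G := 50):
  T = 116
  L = 42
  A = 214 − 2·116 + 6·42 (−54 from intervention) = 180
  G = 50
  Z = 84 − 6·42 + 2·180 + 2·50 = 292
Policy C (G + 17, Y := 101):
  T = 116
  L = 42
  A = 214 − 2·116 + 6·42 = 234
  G = 36 + 5·116 + 6·234 (+17 from intervention) = 2037
  Z = 84 − 6·42 + 2·234 + 2·2037 = 4374
Comparing — Policy A: Z=2184, Policy B: Z=292, Policy C: Z=4374. Highest is 4374 (Policy C).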